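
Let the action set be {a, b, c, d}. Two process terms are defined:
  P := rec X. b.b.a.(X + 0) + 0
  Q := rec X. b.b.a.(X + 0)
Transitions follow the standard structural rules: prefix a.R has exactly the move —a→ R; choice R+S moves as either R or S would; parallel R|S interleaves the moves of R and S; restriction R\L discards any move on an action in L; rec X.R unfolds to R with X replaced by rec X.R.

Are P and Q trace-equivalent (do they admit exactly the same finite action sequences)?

trace-equivalent

LTS(P): 4 reachable states
  p0 = rec X. b.b.a.(X + 0) + 0 ⊢ ··b··> p1
  p1 = b.a.((rec X. b.b.a.(X + 0) + 0) + 0) ⊢ ··b··> p2
  p2 = a.((rec X. b.b.a.(X + 0) + 0) + 0) ⊢ ··a··> p3
  p3 = (rec X. b.b.a.(X + 0) + 0) + 0 ⊢ ··b··> p1
LTS(Q): 4 reachable states
  q0 = rec X. b.b.a.(X + 0) ⊢ ··b··> q1
  q1 = b.a.((rec X. b.b.a.(X + 0)) + 0) ⊢ ··b··> q2
  q2 = a.((rec X. b.b.a.(X + 0)) + 0) ⊢ ··a··> q3
  q3 = (rec X. b.b.a.(X + 0)) + 0 ⊢ ··b··> q1
Partition-refinement fixed point:
  B0 = {p0, p3, q0, q3}
  B1 = {p1, q1}
  B2 = {p2, q2}
p0 ∈ B0, q0 ∈ B0 → same block
Bisimilar ⇒ trace-equivalent.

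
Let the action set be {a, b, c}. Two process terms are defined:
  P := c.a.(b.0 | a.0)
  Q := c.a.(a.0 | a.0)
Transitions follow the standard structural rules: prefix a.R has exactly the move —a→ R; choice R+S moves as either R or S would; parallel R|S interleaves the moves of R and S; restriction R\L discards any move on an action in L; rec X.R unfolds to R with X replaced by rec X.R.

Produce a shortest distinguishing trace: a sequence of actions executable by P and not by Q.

cab

P's transition system — 6 states:
  s0 = c.a.(b.0 | a.0) :: =c=> s1
  s1 = a.(b.0 | a.0) :: =a=> s2
  s2 = b.0 | a.0 :: =a=> s3, =b=> s4
  s3 = b.0 | 0 :: =b=> s5
  s4 = 0 | a.0 :: =a=> s5
  s5 = 0 | 0 :: deadlocked
Q's transition system — 6 states:
  t0 = c.a.(a.0 | a.0) :: =c=> t1
  t1 = a.(a.0 | a.0) :: =a=> t2
  t2 = a.0 | a.0 :: =a=> t3, =a=> t4
  t3 = 0 | a.0 :: =a=> t5
  t4 = a.0 | 0 :: =a=> t5
  t5 = 0 | 0 :: deadlocked
Executing cab from P (initial set {s0}):
  [1] c ⇒ {s1}
  [2] a ⇒ {s2}
  [3] b ⇒ {s4}
  P completes σ.
Executing cab from Q (initial set {t0}):
  [1] c ⇒ {t1}
  [2] a ⇒ {t2}
  [3] b ⇒ ∅  — Q cannot continue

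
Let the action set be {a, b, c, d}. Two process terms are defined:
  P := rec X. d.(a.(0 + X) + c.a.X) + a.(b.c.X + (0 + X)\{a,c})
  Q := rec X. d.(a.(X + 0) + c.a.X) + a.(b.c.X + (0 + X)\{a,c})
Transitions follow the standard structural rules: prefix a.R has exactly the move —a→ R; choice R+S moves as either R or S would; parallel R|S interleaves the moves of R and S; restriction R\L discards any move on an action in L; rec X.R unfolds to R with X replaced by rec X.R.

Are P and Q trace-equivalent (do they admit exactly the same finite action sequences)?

P's transition system — 7 states:
  s0 = rec X. d.(a.(0 + X) + c.a.X) + a.(b.c.X + (0 + X)\{a,c}) has moves —a→ s1, —d→ s2
  s1 = b.c.(rec X. d.(a.(0 + X) + c.a.X) + a.(b.c.X + (0 + X)\{a,c})) + (0 + (rec X. d.(a.(0 + X) + c.a.X) + a.(b.c.X + (0 + X)\{a,c})))\{a,c} has moves —b→ s3, —d→ s4
  s2 = a.(0 + (rec X. d.(a.(0 + X) + c.a.X) + a.(b.c.X + (0 + X)\{a,c}))) + c.a.(rec X. d.(a.(0 + X) + c.a.X) + a.(b.c.X + (0 + X)\{a,c})) has moves —a→ s5, —c→ s6
  s3 = c.(rec X. d.(a.(0 + X) + c.a.X) + a.(b.c.X + (0 + X)\{a,c})) has moves —c→ s0
  s4 = (a.(0 + (rec X. d.(a.(0 + X) + c.a.X) + a.(b.c.X + (0 + X)\{a,c}))) + c.a.(rec X. d.(a.(0 + X) + c.a.X) + a.(b.c.X + (0 + X)\{a,c})))\{a,c} has moves stopped
  s5 = 0 + (rec X. d.(a.(0 + X) + c.a.X) + a.(b.c.X + (0 + X)\{a,c})) has moves —a→ s1, —d→ s2
  s6 = a.(rec X. d.(a.(0 + X) + c.a.X) + a.(b.c.X + (0 + X)\{a,c})) has moves —a→ s0
Q's transition system — 7 states:
  t0 = rec X. d.(a.(X + 0) + c.a.X) + a.(b.c.X + (0 + X)\{a,c}) has moves —a→ t1, —d→ t2
  t1 = b.c.(rec X. d.(a.(X + 0) + c.a.X) + a.(b.c.X + (0 + X)\{a,c})) + (0 + (rec X. d.(a.(X + 0) + c.a.X) + a.(b.c.X + (0 + X)\{a,c})))\{a,c} has moves —b→ t3, —d→ t4
  t2 = a.((rec X. d.(a.(X + 0) + c.a.X) + a.(b.c.X + (0 + X)\{a,c})) + 0) + c.a.(rec X. d.(a.(X + 0) + c.a.X) + a.(b.c.X + (0 + X)\{a,c})) has moves —a→ t5, —c→ t6
  t3 = c.(rec X. d.(a.(X + 0) + c.a.X) + a.(b.c.X + (0 + X)\{a,c})) has moves —c→ t0
  t4 = (a.((rec X. d.(a.(X + 0) + c.a.X) + a.(b.c.X + (0 + X)\{a,c})) + 0) + c.a.(rec X. d.(a.(X + 0) + c.a.X) + a.(b.c.X + (0 + X)\{a,c})))\{a,c} has moves stopped
  t5 = (rec X. d.(a.(X + 0) + c.a.X) + a.(b.c.X + (0 + X)\{a,c})) + 0 has moves —a→ t1, —d→ t2
  t6 = a.(rec X. d.(a.(X + 0) + c.a.X) + a.(b.c.X + (0 + X)\{a,c})) has moves —a→ t0
Bisimilarity quotient blocks:
  B0 = {s0, s5, t0, t5}
  B1 = {s2, t2}
  B2 = {s6, t6}
  B3 = {s1, t1}
  B4 = {s3, t3}
  B5 = {s4, t4}
s0 ∈ B0, t0 ∈ B0 → same block
Bisimilar ⇒ trace-equivalent.

trace-equivalent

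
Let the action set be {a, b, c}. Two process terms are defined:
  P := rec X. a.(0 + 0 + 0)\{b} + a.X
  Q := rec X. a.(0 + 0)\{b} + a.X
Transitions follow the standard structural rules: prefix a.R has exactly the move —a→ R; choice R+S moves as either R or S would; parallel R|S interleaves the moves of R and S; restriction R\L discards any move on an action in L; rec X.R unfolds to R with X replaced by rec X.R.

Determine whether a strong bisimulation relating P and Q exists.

YES

P's transition system — 2 states:
  m0 = rec X. a.(0 + 0 + 0)\{b} + a.X has moves --a--▸ m0, --a--▸ m1
  m1 = (0 + 0 + 0)\{b} has moves (no moves)
Q's transition system — 2 states:
  n0 = rec X. a.(0 + 0)\{b} + a.X has moves --a--▸ n0, --a--▸ n1
  n1 = (0 + 0)\{b} has moves (no moves)
Bisimilarity quotient blocks:
  B0 = {m0, n0}
  B1 = {m1, n1}
m0 ∈ B0, n0 ∈ B0 → same block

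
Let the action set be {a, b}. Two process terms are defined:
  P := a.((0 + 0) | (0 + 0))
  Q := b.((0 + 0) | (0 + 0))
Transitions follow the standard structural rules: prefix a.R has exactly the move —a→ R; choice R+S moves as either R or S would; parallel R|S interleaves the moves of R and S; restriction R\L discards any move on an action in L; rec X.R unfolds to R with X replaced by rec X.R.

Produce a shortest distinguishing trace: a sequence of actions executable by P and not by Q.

LTS(P): 2 reachable states
  m0 = a.((0 + 0) | (0 + 0)) has moves —a→ m1
  m1 = (0 + 0) | (0 + 0) has moves deadlocked
LTS(Q): 2 reachable states
  n0 = b.((0 + 0) | (0 + 0)) has moves —b→ n1
  n1 = (0 + 0) | (0 + 0) has moves deadlocked
Trace ⟨a⟩ through P, begin at {m0}:
  [1] a ⇒ {m1}
  P completes σ.
Trace ⟨a⟩ through Q, begin at {n0}:
  [1] a ⇒ ∅  — Q cannot continue

a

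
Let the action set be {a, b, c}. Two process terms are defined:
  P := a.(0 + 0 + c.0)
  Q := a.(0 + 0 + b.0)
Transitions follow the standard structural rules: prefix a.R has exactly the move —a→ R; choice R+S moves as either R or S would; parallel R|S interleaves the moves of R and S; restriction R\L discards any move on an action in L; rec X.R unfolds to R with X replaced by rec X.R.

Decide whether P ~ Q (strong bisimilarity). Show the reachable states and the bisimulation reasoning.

P's transition system — 3 states:
  p0 = a.(0 + 0 + c.0) :: --a--▸ p1
  p1 = 0 + 0 + c.0 :: --c--▸ p2
  p2 = 0 :: ·
Q's transition system — 3 states:
  q0 = a.(0 + 0 + b.0) :: --a--▸ q1
  q1 = 0 + 0 + b.0 :: --b--▸ q2
  q2 = 0 :: ·
Bisimilarity quotient blocks:
  B0 = {p0}
  B1 = {p1}
  B2 = {p2, q2}
  B3 = {q0}
  B4 = {q1}
p0 ∈ B0, q0 ∈ B3 → different blocks

P ≁ Q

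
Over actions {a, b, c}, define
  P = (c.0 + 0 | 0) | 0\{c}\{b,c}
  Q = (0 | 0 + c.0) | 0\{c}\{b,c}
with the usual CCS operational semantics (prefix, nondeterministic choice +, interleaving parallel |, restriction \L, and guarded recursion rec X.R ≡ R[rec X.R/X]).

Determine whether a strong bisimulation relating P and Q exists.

Reachable graph of P (2 states):
  m0 = (c.0 + 0 | 0) | 0\{c}\{b,c} has moves —c→ m1
  m1 = 0 | 0\{c}\{b,c} has moves ∅
Reachable graph of Q (2 states):
  n0 = (0 | 0 + c.0) | 0\{c}\{b,c} has moves —c→ n1
  n1 = 0 | 0\{c}\{b,c} has moves ∅
Bisimilarity quotient blocks:
  B0 = {m0, n0}
  B1 = {m1, n1}
m0 ∈ B0, n0 ∈ B0 → same block

bisimilar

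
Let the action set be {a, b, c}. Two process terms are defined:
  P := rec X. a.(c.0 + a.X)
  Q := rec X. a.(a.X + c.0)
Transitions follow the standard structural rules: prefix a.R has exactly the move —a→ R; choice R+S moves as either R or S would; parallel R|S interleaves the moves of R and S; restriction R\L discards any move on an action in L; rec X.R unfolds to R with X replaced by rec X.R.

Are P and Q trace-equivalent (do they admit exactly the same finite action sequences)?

Reachable graph of P (3 states):
  s0 = rec X. a.(c.0 + a.X) has moves --a--▸ s1
  s1 = c.0 + a.(rec X. a.(c.0 + a.X)) has moves --a--▸ s0, --c--▸ s2
  s2 = 0 has moves ∅
Reachable graph of Q (3 states):
  t0 = rec X. a.(a.X + c.0) has moves --a--▸ t1
  t1 = a.(rec X. a.(a.X + c.0)) + c.0 has moves --a--▸ t0, --c--▸ t2
  t2 = 0 has moves ∅
Bisimilarity quotient blocks:
  B0 = {s0, t0}
  B1 = {s1, t1}
  B2 = {s2, t2}
s0 ∈ B0, t0 ∈ B0 → same block
Bisimilar ⇒ trace-equivalent.

trace-equivalent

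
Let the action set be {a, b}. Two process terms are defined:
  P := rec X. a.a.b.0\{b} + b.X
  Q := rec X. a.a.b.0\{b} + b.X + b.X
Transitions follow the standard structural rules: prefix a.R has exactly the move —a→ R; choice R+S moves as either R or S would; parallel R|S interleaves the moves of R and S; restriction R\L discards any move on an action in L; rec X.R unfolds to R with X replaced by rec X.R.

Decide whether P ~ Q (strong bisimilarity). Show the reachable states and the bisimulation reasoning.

Reachable graph of P (4 states):
  p0 = rec X. a.a.b.0\{b} + b.X has moves =a=> p1, =b=> p0
  p1 = a.b.0\{b} has moves =a=> p2
  p2 = b.0\{b} has moves =b=> p3
  p3 = 0\{b} has moves ∅
Reachable graph of Q (4 states):
  q0 = rec X. a.a.b.0\{b} + b.X + b.X has moves =a=> q1, =b=> q0
  q1 = a.b.0\{b} has moves =a=> q2
  q2 = b.0\{b} has moves =b=> q3
  q3 = 0\{b} has moves ∅
Coarsest stable partition (strong bisimilarity classes):
  B0 = {p0, q0}
  B1 = {p1, q1}
  B2 = {p2, q2}
  B3 = {p3, q3}
p0 ∈ B0, q0 ∈ B0 → same block

YES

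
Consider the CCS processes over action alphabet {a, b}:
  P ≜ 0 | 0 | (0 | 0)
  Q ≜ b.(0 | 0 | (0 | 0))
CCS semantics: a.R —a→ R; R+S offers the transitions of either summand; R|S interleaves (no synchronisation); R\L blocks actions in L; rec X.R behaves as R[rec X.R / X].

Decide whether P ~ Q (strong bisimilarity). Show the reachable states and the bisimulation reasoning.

P's transition system — 1 states:
  m0 = 0 | 0 | (0 | 0) has moves (no moves)
Q's transition system — 2 states:
  n0 = b.(0 | 0 | (0 | 0)) has moves --b--▸ n1
  n1 = 0 | 0 | (0 | 0) has moves (no moves)
Coarsest stable partition (strong bisimilarity classes):
  B0 = {m0, n1}
  B1 = {n0}
m0 ∈ B0, n0 ∈ B1 → different blocks

P ≁ Q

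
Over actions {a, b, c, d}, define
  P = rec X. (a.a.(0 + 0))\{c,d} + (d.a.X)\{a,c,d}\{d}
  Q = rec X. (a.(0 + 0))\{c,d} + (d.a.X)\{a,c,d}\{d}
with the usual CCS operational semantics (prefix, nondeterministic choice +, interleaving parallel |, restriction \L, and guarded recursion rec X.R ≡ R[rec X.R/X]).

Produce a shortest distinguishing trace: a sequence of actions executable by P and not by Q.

LTS(P): 3 reachable states
  u0 = rec X. (a.a.(0 + 0))\{c,d} + (d.a.X)\{a,c,d}\{d} → -a-> u1
  u1 = (a.(0 + 0))\{c,d} → -a-> u2
  u2 = (0 + 0)\{c,d} → stopped
LTS(Q): 2 reachable states
  v0 = rec X. (a.(0 + 0))\{c,d} + (d.a.X)\{a,c,d}\{d} → -a-> v1
  v1 = (0 + 0)\{c,d} → stopped
Trace ⟨aa⟩ through P, begin at {u0}:
  after a @ step 1: {u1}
  after a @ step 2: {u2}
  P completes σ.
Trace ⟨aa⟩ through Q, begin at {v0}:
  after a @ step 1: {v1}
  after a @ step 2: ∅  — Q cannot continue

aa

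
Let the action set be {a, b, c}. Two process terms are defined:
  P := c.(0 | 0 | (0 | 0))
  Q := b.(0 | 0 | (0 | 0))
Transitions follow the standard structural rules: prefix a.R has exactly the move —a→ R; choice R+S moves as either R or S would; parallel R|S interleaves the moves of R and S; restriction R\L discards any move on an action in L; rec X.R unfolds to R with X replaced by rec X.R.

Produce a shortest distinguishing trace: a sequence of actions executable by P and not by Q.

LTS(P): 2 reachable states
  u0 = c.(0 | 0 | (0 | 0)) → -c-> u1
  u1 = 0 | 0 | (0 | 0) → (no moves)
LTS(Q): 2 reachable states
  v0 = b.(0 | 0 | (0 | 0)) → -b-> v1
  v1 = 0 | 0 | (0 | 0) → (no moves)
Executing c from P (initial set {u0}):
  after c @ step 1: {u1}
  — P admits the full trace.
Executing c from Q (initial set {v0}):
  after c @ step 1: no successor for Q

c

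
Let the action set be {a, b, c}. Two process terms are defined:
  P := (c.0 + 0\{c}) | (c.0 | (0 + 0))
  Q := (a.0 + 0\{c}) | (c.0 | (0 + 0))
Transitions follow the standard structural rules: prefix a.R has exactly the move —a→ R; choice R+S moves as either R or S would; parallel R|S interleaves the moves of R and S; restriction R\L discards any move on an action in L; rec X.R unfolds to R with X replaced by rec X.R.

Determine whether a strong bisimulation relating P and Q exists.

LTS(P): 4 reachable states
  s0 = (c.0 + 0\{c}) | (c.0 | (0 + 0)) → =c=> s1, =c=> s2
  s1 = (c.0 + 0\{c}) | (0 | (0 + 0)) → =c=> s3
  s2 = 0 | (c.0 | (0 + 0)) → =c=> s3
  s3 = 0 | (0 | (0 + 0)) → stopped
LTS(Q): 4 reachable states
  t0 = (a.0 + 0\{c}) | (c.0 | (0 + 0)) → =a=> t1, =c=> t2
  t1 = 0 | (c.0 | (0 + 0)) → =c=> t3
  t2 = (a.0 + 0\{c}) | (0 | (0 + 0)) → =a=> t3
  t3 = 0 | (0 | (0 + 0)) → stopped
Partition-refinement fixed point:
  B0 = {s0}
  B1 = {s1, s2, t1}
  B2 = {s3, t3}
  B3 = {t0}
  B4 = {t2}
s0 ∈ B0, t0 ∈ B3 → different blocks

not bisimilar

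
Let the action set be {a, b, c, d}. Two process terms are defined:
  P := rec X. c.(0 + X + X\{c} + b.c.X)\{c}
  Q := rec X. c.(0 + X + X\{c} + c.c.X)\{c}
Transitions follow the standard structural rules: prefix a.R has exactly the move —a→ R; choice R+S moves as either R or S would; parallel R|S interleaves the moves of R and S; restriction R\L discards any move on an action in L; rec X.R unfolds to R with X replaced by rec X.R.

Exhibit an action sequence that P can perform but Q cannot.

cb

Reachable graph of P (3 states):
  p0 = rec X. c.(0 + X + X\{c} + b.c.X)\{c} → -c-> p1
  p1 = (0 + (rec X. c.(0 + X + X\{c} + b.c.X)\{c}) + (rec X. c.(0 + X + X\{c} + b.c.X)\{c})\{c} + b.c.(rec X. c.(0 + X + X\{c} + b.c.X)\{c}))\{c} → -b-> p2
  p2 = (c.(rec X. c.(0 + X + X\{c} + b.c.X)\{c}))\{c} → stopped
Reachable graph of Q (2 states):
  q0 = rec X. c.(0 + X + X\{c} + c.c.X)\{c} → -c-> q1
  q1 = (0 + (rec X. c.(0 + X + X\{c} + c.c.X)\{c}) + (rec X. c.(0 + X + X\{c} + c.c.X)\{c})\{c} + c.c.(rec X. c.(0 + X + X\{c} + c.c.X)\{c}))\{c} → stopped
Run σ = ⟨cb⟩ on P: start {p0}
  after c @ step 1: {p1}
  after b @ step 2: {p2}
  — P admits the full trace.
Run σ = ⟨cb⟩ on Q: start {q0}
  after c @ step 1: {q1}
  after b @ step 2: ∅ (Q stuck)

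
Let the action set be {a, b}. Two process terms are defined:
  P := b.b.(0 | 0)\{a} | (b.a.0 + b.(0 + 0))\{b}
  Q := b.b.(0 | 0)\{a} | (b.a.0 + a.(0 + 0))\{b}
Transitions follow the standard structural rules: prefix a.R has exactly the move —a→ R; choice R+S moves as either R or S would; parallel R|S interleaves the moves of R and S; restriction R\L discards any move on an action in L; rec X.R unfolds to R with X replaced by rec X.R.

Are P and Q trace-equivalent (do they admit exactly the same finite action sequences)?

Reachable graph of P (3 states):
  s0 = b.b.(0 | 0)\{a} | (b.a.0 + b.(0 + 0))\{b} | --b--▸ s1
  s1 = b.(0 | 0)\{a} | (b.a.0 + b.(0 + 0))\{b} | --b--▸ s2
  s2 = (0 | 0)\{a} | (b.a.0 + b.(0 + 0))\{b} | ∅
Reachable graph of Q (6 states):
  t0 = b.b.(0 | 0)\{a} | (b.a.0 + a.(0 + 0))\{b} | --a--▸ t1, --b--▸ t2
  t1 = b.b.(0 | 0)\{a} | (0 + 0)\{b} | --b--▸ t3
  t2 = b.(0 | 0)\{a} | (b.a.0 + a.(0 + 0))\{b} | --a--▸ t3, --b--▸ t4
  t3 = b.(0 | 0)\{a} | (0 + 0)\{b} | --b--▸ t5
  t4 = (0 | 0)\{a} | (b.a.0 + a.(0 + 0))\{b} | --a--▸ t5
  t5 = (0 | 0)\{a} | (0 + 0)\{b} | ∅
Executing a from Q (initial set {t0}):
  [1] a ⇒ {t1}
  Q completes σ.
Executing a from P (initial set {s0}):
  [1] a ⇒ no successor for P

trace-distinct — witness ⟨a⟩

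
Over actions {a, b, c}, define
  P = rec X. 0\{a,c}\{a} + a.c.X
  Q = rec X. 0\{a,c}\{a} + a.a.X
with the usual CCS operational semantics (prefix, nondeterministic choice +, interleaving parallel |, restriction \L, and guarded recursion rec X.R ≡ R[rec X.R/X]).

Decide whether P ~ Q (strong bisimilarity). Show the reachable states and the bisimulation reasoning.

LTS(P): 2 reachable states
  u0 = rec X. 0\{a,c}\{a} + a.c.X has moves -a-> u1
  u1 = c.(rec X. 0\{a,c}\{a} + a.c.X) has moves -c-> u0
LTS(Q): 2 reachable states
  v0 = rec X. 0\{a,c}\{a} + a.a.X has moves -a-> v1
  v1 = a.(rec X. 0\{a,c}\{a} + a.a.X) has moves -a-> v0
Partition-refinement fixed point:
  B0 = {u0}
  B1 = {u1}
  B2 = {v0, v1}
u0 ∈ B0, v0 ∈ B2 → different blocks

not bisimilar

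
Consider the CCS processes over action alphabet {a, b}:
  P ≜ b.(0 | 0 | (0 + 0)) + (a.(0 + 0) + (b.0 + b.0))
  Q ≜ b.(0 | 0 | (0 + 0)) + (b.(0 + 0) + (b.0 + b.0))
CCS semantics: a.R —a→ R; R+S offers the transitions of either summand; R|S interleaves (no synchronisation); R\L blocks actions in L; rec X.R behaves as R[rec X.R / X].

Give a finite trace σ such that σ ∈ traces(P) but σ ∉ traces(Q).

LTS(P): 4 reachable states
  u0 = b.(0 | 0 | (0 + 0)) + (a.(0 + 0) + (b.0 + b.0)) has moves =a=> u1, =b=> u2, =b=> u3
  u1 = 0 + 0 has moves stopped
  u2 = 0 has moves stopped
  u3 = 0 | 0 | (0 + 0) has moves stopped
LTS(Q): 4 reachable states
  v0 = b.(0 | 0 | (0 + 0)) + (b.(0 + 0) + (b.0 + b.0)) has moves =b=> v1, =b=> v2, =b=> v3
  v1 = 0 has moves stopped
  v2 = 0 + 0 has moves stopped
  v3 = 0 | 0 | (0 + 0) has moves stopped
Executing a from P (initial set {u0}):
  step 1 (a): {u1}
  ✓ P
Executing a from Q (initial set {v0}):
  step 1 (a): ∅ (Q stuck)

a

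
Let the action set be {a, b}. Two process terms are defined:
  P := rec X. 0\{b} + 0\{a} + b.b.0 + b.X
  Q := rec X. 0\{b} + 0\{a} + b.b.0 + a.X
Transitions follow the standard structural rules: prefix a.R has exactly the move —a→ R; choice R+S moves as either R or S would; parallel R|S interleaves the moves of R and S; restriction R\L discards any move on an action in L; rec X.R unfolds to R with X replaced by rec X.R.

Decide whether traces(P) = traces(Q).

Reachable graph of P (3 states):
  u0 = rec X. 0\{b} + 0\{a} + b.b.0 + b.X | --b--▸ u0, --b--▸ u1
  u1 = b.0 | --b--▸ u2
  u2 = 0 | (no moves)
Reachable graph of Q (3 states):
  v0 = rec X. 0\{b} + 0\{a} + b.b.0 + a.X | --a--▸ v0, --b--▸ v1
  v1 = b.0 | --b--▸ v2
  v2 = 0 | (no moves)
Run σ = ⟨bbb⟩ on P: start {u0}
  [1] b ⇒ {u0, u1}
  [2] b ⇒ {u0, u1, u2}
  [3] b ⇒ {u0, u1, u2}
  P completes σ.
Run σ = ⟨bbb⟩ on Q: start {v0}
  [1] b ⇒ {v1}
  [2] b ⇒ {v2}
  [3] b ⇒ ∅  — Q cannot continue

traces(P) ≠ traces(Q) — witness ⟨bbb⟩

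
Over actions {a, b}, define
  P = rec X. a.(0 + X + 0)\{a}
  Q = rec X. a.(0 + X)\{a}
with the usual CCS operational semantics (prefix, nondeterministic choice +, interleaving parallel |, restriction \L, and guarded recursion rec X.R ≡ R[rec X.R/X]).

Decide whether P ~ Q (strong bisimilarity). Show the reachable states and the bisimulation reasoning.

LTS(P): 2 reachable states
  m0 = rec X. a.(0 + X + 0)\{a} ⊢ ··a··> m1
  m1 = (0 + (rec X. a.(0 + X + 0)\{a}) + 0)\{a} ⊢ ∅
LTS(Q): 2 reachable states
  n0 = rec X. a.(0 + X)\{a} ⊢ ··a··> n1
  n1 = (0 + (rec X. a.(0 + X)\{a}))\{a} ⊢ ∅
Bisimilarity quotient blocks:
  B0 = {m0, n0}
  B1 = {m1, n1}
m0 ∈ B0, n0 ∈ B0 → same block

YES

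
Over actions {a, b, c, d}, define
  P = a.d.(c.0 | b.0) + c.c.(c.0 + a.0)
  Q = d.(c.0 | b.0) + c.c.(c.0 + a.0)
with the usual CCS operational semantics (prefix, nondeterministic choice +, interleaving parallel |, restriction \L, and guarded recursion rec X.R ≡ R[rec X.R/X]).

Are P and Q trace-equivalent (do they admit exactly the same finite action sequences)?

trace-distinct — witness ⟨a⟩

LTS(P): 9 reachable states
  u0 = a.d.(c.0 | b.0) + c.c.(c.0 + a.0) | ··a··> u1, ··c··> u2
  u1 = d.(c.0 | b.0) | ··d··> u3
  u2 = c.(c.0 + a.0) | ··c··> u4
  u3 = c.0 | b.0 | ··b··> u5, ··c··> u6
  u4 = c.0 + a.0 | ··a··> u7, ··c··> u7
  u5 = c.0 | 0 | ··c··> u8
  u6 = 0 | b.0 | ··b··> u8
  u7 = 0 | ·
  u8 = 0 | 0 | ·
LTS(Q): 8 reachable states
  v0 = d.(c.0 | b.0) + c.c.(c.0 + a.0) | ··c··> v1, ··d··> v2
  v1 = c.(c.0 + a.0) | ··c··> v3
  v2 = c.0 | b.0 | ··b··> v4, ··c··> v5
  v3 = c.0 + a.0 | ··a··> v6, ··c··> v6
  v4 = c.0 | 0 | ··c··> v7
  v5 = 0 | b.0 | ··b··> v7
  v6 = 0 | ·
  v7 = 0 | 0 | ·
Trace ⟨a⟩ through P, begin at {u0}:
  after a @ step 1: {u1}
  ✓ P
Trace ⟨a⟩ through Q, begin at {v0}:
  after a @ step 1: ∅ (Q stuck)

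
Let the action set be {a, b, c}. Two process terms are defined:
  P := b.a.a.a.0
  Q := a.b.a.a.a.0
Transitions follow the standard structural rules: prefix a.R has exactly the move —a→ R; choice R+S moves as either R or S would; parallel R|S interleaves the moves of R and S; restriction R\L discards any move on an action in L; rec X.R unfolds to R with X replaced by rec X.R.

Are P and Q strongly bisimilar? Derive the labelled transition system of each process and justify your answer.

Reachable graph of P (5 states):
  u0 = b.a.a.a.0 → --b--▸ u1
  u1 = a.a.a.0 → --a--▸ u2
  u2 = a.a.0 → --a--▸ u3
  u3 = a.0 → --a--▸ u4
  u4 = 0 → stopped
Reachable graph of Q (6 states):
  v0 = a.b.a.a.a.0 → --a--▸ v1
  v1 = b.a.a.a.0 → --b--▸ v2
  v2 = a.a.a.0 → --a--▸ v3
  v3 = a.a.0 → --a--▸ v4
  v4 = a.0 → --a--▸ v5
  v5 = 0 → stopped
Bisimilarity quotient blocks:
  B0 = {u0, v1}
  B1 = {u1, v2}
  B2 = {u2, v3}
  B3 = {u3, v4}
  B4 = {u4, v5}
  B5 = {v0}
u0 ∈ B0, v0 ∈ B5 → different blocks

NO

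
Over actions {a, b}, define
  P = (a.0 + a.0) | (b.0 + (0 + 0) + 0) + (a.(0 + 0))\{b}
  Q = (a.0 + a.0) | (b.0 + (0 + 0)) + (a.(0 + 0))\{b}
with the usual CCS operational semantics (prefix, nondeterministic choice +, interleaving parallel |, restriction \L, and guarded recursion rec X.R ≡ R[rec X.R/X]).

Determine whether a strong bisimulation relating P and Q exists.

bisimilar

LTS(P): 5 reachable states
  s0 = (a.0 + a.0) | (b.0 + (0 + 0) + 0) + (a.(0 + 0))\{b} ⊢ -a-> s1, -a-> s2, -b-> s3
  s1 = (0 + 0)\{b} ⊢ ∅
  s2 = 0 | (b.0 + (0 + 0) + 0) ⊢ -b-> s4
  s3 = (a.0 + a.0) | 0 ⊢ -a-> s4
  s4 = 0 | 0 ⊢ ∅
LTS(Q): 5 reachable states
  t0 = (a.0 + a.0) | (b.0 + (0 + 0)) + (a.(0 + 0))\{b} ⊢ -a-> t1, -a-> t2, -b-> t3
  t1 = (0 + 0)\{b} ⊢ ∅
  t2 = 0 | (b.0 + (0 + 0)) ⊢ -b-> t4
  t3 = (a.0 + a.0) | 0 ⊢ -a-> t4
  t4 = 0 | 0 ⊢ ∅
Partition-refinement fixed point:
  B0 = {s0, t0}
  B1 = {s2, t2}
  B2 = {s1, s4, t1, t4}
  B3 = {s3, t3}
s0 ∈ B0, t0 ∈ B0 → same block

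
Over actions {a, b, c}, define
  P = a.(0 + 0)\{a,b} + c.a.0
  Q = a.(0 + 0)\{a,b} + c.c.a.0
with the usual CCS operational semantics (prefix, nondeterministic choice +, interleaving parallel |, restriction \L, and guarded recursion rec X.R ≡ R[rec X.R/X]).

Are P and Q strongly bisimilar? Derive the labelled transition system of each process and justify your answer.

LTS(P): 4 reachable states
  s0 = a.(0 + 0)\{a,b} + c.a.0 → --a--▸ s1, --c--▸ s2
  s1 = (0 + 0)\{a,b} → (no moves)
  s2 = a.0 → --a--▸ s3
  s3 = 0 → (no moves)
LTS(Q): 5 reachable states
  t0 = a.(0 + 0)\{a,b} + c.c.a.0 → --a--▸ t1, --c--▸ t2
  t1 = (0 + 0)\{a,b} → (no moves)
  t2 = c.a.0 → --c--▸ t3
  t3 = a.0 → --a--▸ t4
  t4 = 0 → (no moves)
Coarsest stable partition (strong bisimilarity classes):
  B0 = {s0}
  B1 = {s1, s3, t1, t4}
  B2 = {s2, t3}
  B3 = {t0}
  B4 = {t2}
s0 ∈ B0, t0 ∈ B3 → different blocks

not bisimilar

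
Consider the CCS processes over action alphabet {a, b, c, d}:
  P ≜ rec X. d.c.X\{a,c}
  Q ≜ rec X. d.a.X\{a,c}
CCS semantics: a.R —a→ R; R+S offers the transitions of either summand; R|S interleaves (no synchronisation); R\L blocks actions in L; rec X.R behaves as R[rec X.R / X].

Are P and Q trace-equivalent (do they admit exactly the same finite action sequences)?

Reachable graph of P (4 states):
  p0 = rec X. d.c.X\{a,c} :: —d→ p1
  p1 = c.(rec X. d.c.X\{a,c})\{a,c} :: —c→ p2
  p2 = (rec X. d.c.X\{a,c})\{a,c} :: —d→ p3
  p3 = (c.(rec X. d.c.X\{a,c})\{a,c})\{a,c} :: (no moves)
Reachable graph of Q (4 states):
  q0 = rec X. d.a.X\{a,c} :: —d→ q1
  q1 = a.(rec X. d.a.X\{a,c})\{a,c} :: —a→ q2
  q2 = (rec X. d.a.X\{a,c})\{a,c} :: —d→ q3
  q3 = (a.(rec X. d.a.X\{a,c})\{a,c})\{a,c} :: (no moves)
Run σ = ⟨dc⟩ on P: start {p0}
  [1] d ⇒ {p1}
  [2] c ⇒ {p2}
  P completes σ.
Run σ = ⟨dc⟩ on Q: start {q0}
  [1] d ⇒ {q1}
  [2] c ⇒ ∅  — Q cannot continue

NO — witness ⟨dc⟩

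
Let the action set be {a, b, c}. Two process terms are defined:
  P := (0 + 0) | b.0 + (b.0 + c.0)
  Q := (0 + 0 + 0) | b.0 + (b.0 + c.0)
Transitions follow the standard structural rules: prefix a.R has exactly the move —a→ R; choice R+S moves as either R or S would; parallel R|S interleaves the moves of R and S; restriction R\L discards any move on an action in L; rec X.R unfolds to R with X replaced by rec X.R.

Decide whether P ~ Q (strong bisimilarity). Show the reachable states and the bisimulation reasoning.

P ~ Q

LTS(P): 3 reachable states
  u0 = (0 + 0) | b.0 + (b.0 + c.0) has moves -b-> u1, -b-> u2, -c-> u2
  u1 = (0 + 0) | 0 has moves deadlocked
  u2 = 0 has moves deadlocked
LTS(Q): 3 reachable states
  v0 = (0 + 0 + 0) | b.0 + (b.0 + c.0) has moves -b-> v1, -b-> v2, -c-> v2
  v1 = (0 + 0 + 0) | 0 has moves deadlocked
  v2 = 0 has moves deadlocked
Partition-refinement fixed point:
  B0 = {u0, v0}
  B1 = {u1, u2, v1, v2}
u0 ∈ B0, v0 ∈ B0 → same block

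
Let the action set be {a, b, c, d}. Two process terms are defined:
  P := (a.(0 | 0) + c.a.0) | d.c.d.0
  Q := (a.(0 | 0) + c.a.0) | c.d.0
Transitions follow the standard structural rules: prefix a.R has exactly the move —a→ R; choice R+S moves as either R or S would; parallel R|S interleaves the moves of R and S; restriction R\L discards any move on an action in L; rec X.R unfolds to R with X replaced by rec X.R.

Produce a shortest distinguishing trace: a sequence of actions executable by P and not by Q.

d

P's transition system — 16 states:
  s0 = (a.(0 | 0) + c.a.0) | d.c.d.0 → --a--▸ s1, --c--▸ s2, --d--▸ s3
  s1 = 0 | 0 | d.c.d.0 → --d--▸ s4
  s2 = a.0 | d.c.d.0 → --a--▸ s5, --d--▸ s6
  s3 = (a.(0 | 0) + c.a.0) | c.d.0 → --a--▸ s4, --c--▸ s6, --c--▸ s7
  s4 = 0 | 0 | c.d.0 → --c--▸ s8
  s5 = 0 | d.c.d.0 → --d--▸ s9
  s6 = a.0 | c.d.0 → --a--▸ s9, --c--▸ s10
  s7 = (a.(0 | 0) + c.a.0) | d.0 → --a--▸ s8, --c--▸ s10, --d--▸ s11
  s8 = 0 | 0 | d.0 → --d--▸ s12
  s9 = 0 | c.d.0 → --c--▸ s13
  s10 = a.0 | d.0 → --a--▸ s13, --d--▸ s14
  s11 = (a.(0 | 0) + c.a.0) | 0 → --a--▸ s12, --c--▸ s14
  s12 = 0 | 0 | 0 → (no moves)
  s13 = 0 | d.0 → --d--▸ s15
  s14 = a.0 | 0 → --a--▸ s15
  s15 = 0 | 0 → (no moves)
Q's transition system — 12 states:
  t0 = (a.(0 | 0) + c.a.0) | c.d.0 → --a--▸ t1, --c--▸ t2, --c--▸ t3
  t1 = 0 | 0 | c.d.0 → --c--▸ t4
  t2 = (a.(0 | 0) + c.a.0) | d.0 → --a--▸ t4, --c--▸ t5, --d--▸ t6
  t3 = a.0 | c.d.0 → --a--▸ t7, --c--▸ t5
  t4 = 0 | 0 | d.0 → --d--▸ t8
  t5 = a.0 | d.0 → --a--▸ t9, --d--▸ t10
  t6 = (a.(0 | 0) + c.a.0) | 0 → --a--▸ t8, --c--▸ t10
  t7 = 0 | c.d.0 → --c--▸ t9
  t8 = 0 | 0 | 0 → (no moves)
  t9 = 0 | d.0 → --d--▸ t11
  t10 = a.0 | 0 → --a--▸ t11
  t11 = 0 | 0 → (no moves)
Trace ⟨d⟩ through P, begin at {s0}:
  step 1 (d): {s3}
  P completes σ.
Trace ⟨d⟩ through Q, begin at {t0}:
  step 1 (d): ∅ (Q stuck)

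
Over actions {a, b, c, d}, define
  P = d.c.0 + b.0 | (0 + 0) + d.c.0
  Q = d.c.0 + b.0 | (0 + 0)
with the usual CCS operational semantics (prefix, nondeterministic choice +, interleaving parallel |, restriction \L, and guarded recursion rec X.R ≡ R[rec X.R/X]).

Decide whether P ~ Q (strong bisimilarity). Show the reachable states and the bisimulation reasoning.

P's transition system — 4 states:
  m0 = d.c.0 + b.0 | (0 + 0) + d.c.0 → --b--▸ m1, --d--▸ m2
  m1 = 0 | (0 + 0) → (no moves)
  m2 = c.0 → --c--▸ m3
  m3 = 0 → (no moves)
Q's transition system — 4 states:
  n0 = d.c.0 + b.0 | (0 + 0) → --b--▸ n1, --d--▸ n2
  n1 = 0 | (0 + 0) → (no moves)
  n2 = c.0 → --c--▸ n3
  n3 = 0 → (no moves)
Coarsest stable partition (strong bisimilarity classes):
  B0 = {m0, n0}
  B1 = {m1, m3, n1, n3}
  B2 = {m2, n2}
m0 ∈ B0, n0 ∈ B0 → same block

YES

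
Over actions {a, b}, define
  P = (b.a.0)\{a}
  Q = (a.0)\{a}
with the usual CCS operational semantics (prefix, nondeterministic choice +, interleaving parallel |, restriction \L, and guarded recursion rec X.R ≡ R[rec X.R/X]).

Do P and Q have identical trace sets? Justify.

NO — witness ⟨b⟩

P's transition system — 2 states:
  u0 = (b.a.0)\{a} → -b-> u1
  u1 = (a.0)\{a} → ∅
Q's transition system — 1 states:
  v0 = (a.0)\{a} → ∅
Executing b from P (initial set {u0}):
  step 1 (b): {u1}
  P completes σ.
Executing b from Q (initial set {v0}):
  step 1 (b): no successor for Q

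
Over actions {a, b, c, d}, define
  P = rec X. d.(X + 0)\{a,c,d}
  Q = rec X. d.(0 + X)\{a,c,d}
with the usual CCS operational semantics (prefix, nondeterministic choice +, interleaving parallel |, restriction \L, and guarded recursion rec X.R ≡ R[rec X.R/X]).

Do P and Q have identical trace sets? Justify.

Reachable graph of P (2 states):
  s0 = rec X. d.(X + 0)\{a,c,d} | ··d··> s1
  s1 = ((rec X. d.(X + 0)\{a,c,d}) + 0)\{a,c,d} | (no moves)
Reachable graph of Q (2 states):
  t0 = rec X. d.(0 + X)\{a,c,d} | ··d··> t1
  t1 = (0 + (rec X. d.(0 + X)\{a,c,d}))\{a,c,d} | (no moves)
Coarsest stable partition (strong bisimilarity classes):
  B0 = {s0, t0}
  B1 = {s1, t1}
s0 ∈ B0, t0 ∈ B0 → same block
Bisimilar ⇒ trace-equivalent.

traces(P) = traces(Q)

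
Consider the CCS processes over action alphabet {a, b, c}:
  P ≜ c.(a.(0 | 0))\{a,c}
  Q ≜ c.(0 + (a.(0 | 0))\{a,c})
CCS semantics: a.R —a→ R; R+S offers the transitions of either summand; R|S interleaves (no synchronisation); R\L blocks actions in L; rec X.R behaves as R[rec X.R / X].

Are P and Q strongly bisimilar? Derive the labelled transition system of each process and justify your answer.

YES

Reachable graph of P (2 states):
  u0 = c.(a.(0 | 0))\{a,c} :: =c=> u1
  u1 = (a.(0 | 0))\{a,c} :: ∅
Reachable graph of Q (2 states):
  v0 = c.(0 + (a.(0 | 0))\{a,c}) :: =c=> v1
  v1 = 0 + (a.(0 | 0))\{a,c} :: ∅
Coarsest stable partition (strong bisimilarity classes):
  B0 = {u0, v0}
  B1 = {u1, v1}
u0 ∈ B0, v0 ∈ B0 → same block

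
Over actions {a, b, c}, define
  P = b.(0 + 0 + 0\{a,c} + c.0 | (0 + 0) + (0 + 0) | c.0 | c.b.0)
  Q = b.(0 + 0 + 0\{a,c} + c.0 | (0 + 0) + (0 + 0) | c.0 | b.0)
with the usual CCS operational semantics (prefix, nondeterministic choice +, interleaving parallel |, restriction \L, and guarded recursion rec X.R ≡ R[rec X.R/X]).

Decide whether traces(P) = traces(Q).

LTS(P): 8 reachable states
  p0 = b.(0 + 0 + 0\{a,c} + c.0 | (0 + 0) + (0 + 0) | c.0 | c.b.0) :: ··b··> p1
  p1 = 0 + 0 + 0\{a,c} + c.0 | (0 + 0) + (0 + 0) | c.0 | c.b.0 :: ··c··> p2, ··c··> p3, ··c··> p4
  p2 = (0 + 0) | 0 | c.b.0 :: ··c··> p5
  p3 = (0 + 0) | c.0 | b.0 :: ··b··> p6, ··c··> p5
  p4 = 0 | (0 + 0) :: deadlocked
  p5 = (0 + 0) | 0 | b.0 :: ··b··> p7
  p6 = (0 + 0) | c.0 | 0 :: ··c··> p7
  p7 = (0 + 0) | 0 | 0 :: deadlocked
LTS(Q): 6 reachable states
  q0 = b.(0 + 0 + 0\{a,c} + c.0 | (0 + 0) + (0 + 0) | c.0 | b.0) :: ··b··> q1
  q1 = 0 + 0 + 0\{a,c} + c.0 | (0 + 0) + (0 + 0) | c.0 | b.0 :: ··b··> q2, ··c··> q3, ··c··> q4
  q2 = (0 + 0) | c.0 | 0 :: ··c··> q5
  q3 = (0 + 0) | 0 | b.0 :: ··b··> q5
  q4 = 0 | (0 + 0) :: deadlocked
  q5 = (0 + 0) | 0 | 0 :: deadlocked
Executing bcc from P (initial set {p0}):
  [1] b ⇒ {p1}
  [2] c ⇒ {p2, p3, p4}
  [3] c ⇒ {p5}
  — P admits the full trace.
Executing bcc from Q (initial set {q0}):
  [1] b ⇒ {q1}
  [2] c ⇒ {q3, q4}
  [3] c ⇒ ∅ (Q stuck)

traces(P) ≠ traces(Q) — witness ⟨bcc⟩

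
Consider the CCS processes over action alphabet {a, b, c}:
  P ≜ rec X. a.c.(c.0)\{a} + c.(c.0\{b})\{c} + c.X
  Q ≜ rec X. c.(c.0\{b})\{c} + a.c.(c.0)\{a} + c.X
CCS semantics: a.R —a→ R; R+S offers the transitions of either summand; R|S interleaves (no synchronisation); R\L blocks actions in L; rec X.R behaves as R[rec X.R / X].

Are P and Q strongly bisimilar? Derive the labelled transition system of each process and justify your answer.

LTS(P): 5 reachable states
  s0 = rec X. a.c.(c.0)\{a} + c.(c.0\{b})\{c} + c.X | ··a··> s1, ··c··> s0, ··c··> s2
  s1 = c.(c.0)\{a} | ··c··> s3
  s2 = (c.0\{b})\{c} | ∅
  s3 = (c.0)\{a} | ··c··> s4
  s4 = 0\{a} | ∅
LTS(Q): 5 reachable states
  t0 = rec X. c.(c.0\{b})\{c} + a.c.(c.0)\{a} + c.X | ··a··> t1, ··c··> t0, ··c··> t2
  t1 = c.(c.0)\{a} | ··c··> t3
  t2 = (c.0\{b})\{c} | ∅
  t3 = (c.0)\{a} | ··c··> t4
  t4 = 0\{a} | ∅
Partition-refinement fixed point:
  B0 = {s0, t0}
  B1 = {s2, s4, t2, t4}
  B2 = {s1, t1}
  B3 = {s3, t3}
s0 ∈ B0, t0 ∈ B0 → same block

bisimilar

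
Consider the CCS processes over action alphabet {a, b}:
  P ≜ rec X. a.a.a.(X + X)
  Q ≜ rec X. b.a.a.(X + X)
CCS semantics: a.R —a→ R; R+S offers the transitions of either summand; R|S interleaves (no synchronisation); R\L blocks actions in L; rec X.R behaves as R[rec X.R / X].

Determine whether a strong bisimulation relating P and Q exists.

P's transition system — 4 states:
  p0 = rec X. a.a.a.(X + X) ⊢ -a-> p1
  p1 = a.a.((rec X. a.a.a.(X + X)) + (rec X. a.a.a.(X + X))) ⊢ -a-> p2
  p2 = a.((rec X. a.a.a.(X + X)) + (rec X. a.a.a.(X + X))) ⊢ -a-> p3
  p3 = (rec X. a.a.a.(X + X)) + (rec X. a.a.a.(X + X)) ⊢ -a-> p1
Q's transition system — 4 states:
  q0 = rec X. b.a.a.(X + X) ⊢ -b-> q1
  q1 = a.a.((rec X. b.a.a.(X + X)) + (rec X. b.a.a.(X + X))) ⊢ -a-> q2
  q2 = a.((rec X. b.a.a.(X + X)) + (rec X. b.a.a.(X + X))) ⊢ -a-> q3
  q3 = (rec X. b.a.a.(X + X)) + (rec X. b.a.a.(X + X)) ⊢ -b-> q1
Partition-refinement fixed point:
  B0 = {p0, p1, p2, p3}
  B1 = {q0, q3}
  B2 = {q1}
  B3 = {q2}
p0 ∈ B0, q0 ∈ B1 → different blocks

NO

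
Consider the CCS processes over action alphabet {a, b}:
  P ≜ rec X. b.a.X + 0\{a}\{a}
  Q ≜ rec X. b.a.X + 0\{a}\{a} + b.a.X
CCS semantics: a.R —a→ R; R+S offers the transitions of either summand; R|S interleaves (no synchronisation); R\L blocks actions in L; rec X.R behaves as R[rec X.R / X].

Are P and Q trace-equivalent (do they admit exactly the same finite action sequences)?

YES

LTS(P): 2 reachable states
  u0 = rec X. b.a.X + 0\{a}\{a} :: =b=> u1
  u1 = a.(rec X. b.a.X + 0\{a}\{a}) :: =a=> u0
LTS(Q): 2 reachable states
  v0 = rec X. b.a.X + 0\{a}\{a} + b.a.X :: =b=> v1
  v1 = a.(rec X. b.a.X + 0\{a}\{a} + b.a.X) :: =a=> v0
Partition-refinement fixed point:
  B0 = {u0, v0}
  B1 = {u1, v1}
u0 ∈ B0, v0 ∈ B0 → same block
Bisimilar ⇒ trace-equivalent.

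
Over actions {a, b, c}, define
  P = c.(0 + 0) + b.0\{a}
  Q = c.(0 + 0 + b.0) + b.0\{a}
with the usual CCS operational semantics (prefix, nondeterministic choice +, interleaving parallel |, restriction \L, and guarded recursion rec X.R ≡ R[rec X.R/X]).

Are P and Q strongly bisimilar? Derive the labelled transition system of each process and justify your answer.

Reachable graph of P (3 states):
  p0 = c.(0 + 0) + b.0\{a} ⊢ —b→ p1, —c→ p2
  p1 = 0\{a} ⊢ (no moves)
  p2 = 0 + 0 ⊢ (no moves)
Reachable graph of Q (4 states):
  q0 = c.(0 + 0 + b.0) + b.0\{a} ⊢ —b→ q1, —c→ q2
  q1 = 0\{a} ⊢ (no moves)
  q2 = 0 + 0 + b.0 ⊢ —b→ q3
  q3 = 0 ⊢ (no moves)
Bisimilarity quotient blocks:
  B0 = {p0}
  B1 = {p1, p2, q1, q3}
  B2 = {q0}
  B3 = {q2}
p0 ∈ B0, q0 ∈ B2 → different blocks

NO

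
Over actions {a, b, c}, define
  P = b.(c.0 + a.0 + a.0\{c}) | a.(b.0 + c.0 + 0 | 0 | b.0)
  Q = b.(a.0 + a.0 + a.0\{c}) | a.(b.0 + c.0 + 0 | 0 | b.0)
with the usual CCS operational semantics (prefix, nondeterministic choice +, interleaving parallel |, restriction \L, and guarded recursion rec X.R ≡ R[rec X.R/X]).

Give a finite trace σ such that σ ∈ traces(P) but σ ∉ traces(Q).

bc

P's transition system — 16 states:
  u0 = b.(c.0 + a.0 + a.0\{c}) | a.(b.0 + c.0 + 0 | 0 | b.0) has moves =a=> u1, =b=> u2
  u1 = b.(c.0 + a.0 + a.0\{c}) | (b.0 + c.0 + 0 | 0 | b.0) has moves =b=> u3, =b=> u4, =b=> u5, =c=> u5
  u2 = (c.0 + a.0 + a.0\{c}) | a.(b.0 + c.0 + 0 | 0 | b.0) has moves =a=> u3, =a=> u6, =a=> u7, =c=> u6
  u3 = (c.0 + a.0 + a.0\{c}) | (b.0 + c.0 + 0 | 0 | b.0) has moves =a=> u8, =a=> u9, =b=> u10, =b=> u11, =c=> u11, =c=> u8
  u4 = b.(c.0 + a.0 + a.0\{c}) | (0 | 0 | 0) has moves =b=> u10
  u5 = b.(c.0 + a.0 + a.0\{c}) | 0 has moves =b=> u11
  u6 = 0 | a.(b.0 + c.0 + 0 | 0 | b.0) has moves =a=> u8
  u7 = 0\{c} | a.(b.0 + c.0 + 0 | 0 | b.0) has moves =a=> u9
  u8 = 0 | (b.0 + c.0 + 0 | 0 | b.0) has moves =b=> u12, =b=> u13, =c=> u13
  u9 = 0\{c} | (b.0 + c.0 + 0 | 0 | b.0) has moves =b=> u14, =b=> u15, =c=> u15
  u10 = (c.0 + a.0 + a.0\{c}) | (0 | 0 | 0) has moves =a=> u12, =a=> u14, =c=> u12
  u11 = (c.0 + a.0 + a.0\{c}) | 0 has moves =a=> u13, =a=> u15, =c=> u13
  u12 = 0 | (0 | 0 | 0) has moves (no moves)
  u13 = 0 | 0 has moves (no moves)
  u14 = 0\{c} | (0 | 0 | 0) has moves (no moves)
  u15 = 0\{c} | 0 has moves (no moves)
Q's transition system — 16 states:
  v0 = b.(a.0 + a.0 + a.0\{c}) | a.(b.0 + c.0 + 0 | 0 | b.0) has moves =a=> v1, =b=> v2
  v1 = b.(a.0 + a.0 + a.0\{c}) | (b.0 + c.0 + 0 | 0 | b.0) has moves =b=> v3, =b=> v4, =b=> v5, =c=> v5
  v2 = (a.0 + a.0 + a.0\{c}) | a.(b.0 + c.0 + 0 | 0 | b.0) has moves =a=> v3, =a=> v6, =a=> v7
  v3 = (a.0 + a.0 + a.0\{c}) | (b.0 + c.0 + 0 | 0 | b.0) has moves =a=> v8, =a=> v9, =b=> v10, =b=> v11, =c=> v11
  v4 = b.(a.0 + a.0 + a.0\{c}) | (0 | 0 | 0) has moves =b=> v10
  v5 = b.(a.0 + a.0 + a.0\{c}) | 0 has moves =b=> v11
  v6 = 0 | a.(b.0 + c.0 + 0 | 0 | b.0) has moves =a=> v8
  v7 = 0\{c} | a.(b.0 + c.0 + 0 | 0 | b.0) has moves =a=> v9
  v8 = 0 | (b.0 + c.0 + 0 | 0 | b.0) has moves =b=> v12, =b=> v13, =c=> v13
  v9 = 0\{c} | (b.0 + c.0 + 0 | 0 | b.0) has moves =b=> v14, =b=> v15, =c=> v15
  v10 = (a.0 + a.0 + a.0\{c}) | (0 | 0 | 0) has moves =a=> v12, =a=> v14
  v11 = (a.0 + a.0 + a.0\{c}) | 0 has moves =a=> v13, =a=> v15
  v12 = 0 | (0 | 0 | 0) has moves (no moves)
  v13 = 0 | 0 has moves (no moves)
  v14 = 0\{c} | (0 | 0 | 0) has moves (no moves)
  v15 = 0\{c} | 0 has moves (no moves)
Executing bc from P (initial set {u0}):
  step 1 (b): {u2}
  step 2 (c): {u6}
  ✓ P
Executing bc from Q (initial set {v0}):
  step 1 (b): {v2}
  step 2 (c): no successor for Q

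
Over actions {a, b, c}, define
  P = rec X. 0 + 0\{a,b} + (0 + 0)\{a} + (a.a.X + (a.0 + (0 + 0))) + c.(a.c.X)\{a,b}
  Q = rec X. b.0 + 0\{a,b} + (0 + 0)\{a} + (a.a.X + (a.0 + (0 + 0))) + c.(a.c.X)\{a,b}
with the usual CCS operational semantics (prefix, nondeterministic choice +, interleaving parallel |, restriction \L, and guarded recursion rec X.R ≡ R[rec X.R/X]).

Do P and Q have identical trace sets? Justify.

Reachable graph of P (4 states):
  p0 = rec X. 0 + 0\{a,b} + (0 + 0)\{a} + (a.a.X + (a.0 + (0 + 0))) + c.(a.c.X)\{a,b} → --a--▸ p1, --a--▸ p2, --c--▸ p3
  p1 = 0 → deadlocked
  p2 = a.(rec X. 0 + 0\{a,b} + (0 + 0)\{a} + (a.a.X + (a.0 + (0 + 0))) + c.(a.c.X)\{a,b}) → --a--▸ p0
  p3 = (a.c.(rec X. 0 + 0\{a,b} + (0 + 0)\{a} + (a.a.X + (a.0 + (0 + 0))) + c.(a.c.X)\{a,b}))\{a,b} → deadlocked
Reachable graph of Q (4 states):
  q0 = rec X. b.0 + 0\{a,b} + (0 + 0)\{a} + (a.a.X + (a.0 + (0 + 0))) + c.(a.c.X)\{a,b} → --a--▸ q1, --a--▸ q2, --b--▸ q1, --c--▸ q3
  q1 = 0 → deadlocked
  q2 = a.(rec X. b.0 + 0\{a,b} + (0 + 0)\{a} + (a.a.X + (a.0 + (0 + 0))) + c.(a.c.X)\{a,b}) → --a--▸ q0
  q3 = (a.c.(rec X. b.0 + 0\{a,b} + (0 + 0)\{a} + (a.a.X + (a.0 + (0 + 0))) + c.(a.c.X)\{a,b}))\{a,b} → deadlocked
Trace ⟨b⟩ through Q, begin at {q0}:
  [1] b ⇒ {q1}
  ✓ Q
Trace ⟨b⟩ through P, begin at {p0}:
  [1] b ⇒ no successor for P

trace-distinct — witness ⟨b⟩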